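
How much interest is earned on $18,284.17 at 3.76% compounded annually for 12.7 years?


Compound interest earned = final amount − principal.
A = P(1 + r/n)^(nt) = $18,284.17 × (1 + 0.0376/1)^(1 × 12.7) = $29,218.36
Interest = A − P = $29,218.36 − $18,284.17 = $10,934.19

Interest = A - P = $10,934.19


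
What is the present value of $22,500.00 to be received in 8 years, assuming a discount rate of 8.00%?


Present value formula: PV = FV / (1 + r)^t
PV = $22,500.00 / (1 + 0.08)^8
PV = $22,500.00 / 1.850930
PV = $12,156.05

PV = FV / (1 + r)^t = $12,156.05


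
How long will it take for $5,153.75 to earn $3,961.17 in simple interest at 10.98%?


Rearrange the simple interest formula for t:
I = P × r × t  ⇒  t = I / (P × r)
t = $3,961.17 / ($5,153.75 × 0.1098)
t = 7

t = I/(P×r) = 7 years


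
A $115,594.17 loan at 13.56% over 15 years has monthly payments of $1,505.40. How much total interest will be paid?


Total paid over the life of the loan = PMT × n.
Total paid = $1,505.40 × 180 = $270,972.00
Total interest = total paid − principal = $270,972.00 − $115,594.17 = $155,377.83

Total interest = (PMT × n) - PV = $155,377.83


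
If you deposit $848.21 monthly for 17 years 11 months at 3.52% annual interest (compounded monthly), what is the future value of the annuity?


Future value of an ordinary annuity: FV = PMT × ((1 + r)^n − 1) / r
Monthly rate r = 0.0352/12 ≈ 0.00293333, n = 215
FV = $848.21 × ((1 + 0.0352/12)^215 − 1) / (0.0352/12)
FV = $848.21 × 299.021258
FV = $253,632.82

FV = PMT × ((1+r)^n - 1)/r = $253,632.82


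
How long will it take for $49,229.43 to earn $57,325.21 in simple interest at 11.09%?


Rearrange the simple interest formula for t:
I = P × r × t  ⇒  t = I / (P × r)
t = $57,325.21 / ($49,229.43 × 0.1109)
t = 10.5

t = I/(P×r) = 10.5 years


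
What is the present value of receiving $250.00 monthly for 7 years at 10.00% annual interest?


Present value of an ordinary annuity: PV = PMT × (1 − (1 + r)^(−n)) / r
Monthly rate r = 0.1/12 ≈ 0.00833333, n = 84
PV = $250.00 × (1 − (1 + 0.1/12)^(−84)) / (0.1/12)
PV = $250.00 × 60.236667
PV = $15,059.17

PV = PMT × (1-(1+r)^(-n))/r = $15,059.17


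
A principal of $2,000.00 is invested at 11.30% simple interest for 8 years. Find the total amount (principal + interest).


Total amount formula: A = P(1 + rt) = P + P·r·t
Interest: I = P × r × t = $2,000.00 × 0.113 × 8 = $1,808.00
A = P + I = $2,000.00 + $1,808.00 = $3,808.00

A = P + I = P(1 + rt) = $3,808.00


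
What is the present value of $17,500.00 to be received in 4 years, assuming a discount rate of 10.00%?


Present value formula: PV = FV / (1 + r)^t
PV = $17,500.00 / (1 + 0.1)^4
PV = $17,500.00 / 1.464100
PV = $11,952.74

PV = FV / (1 + r)^t = $11,952.74


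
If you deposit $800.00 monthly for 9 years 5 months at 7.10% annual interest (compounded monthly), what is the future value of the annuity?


Future value of an ordinary annuity: FV = PMT × ((1 + r)^n − 1) / r
Monthly rate r = 0.071/12 ≈ 0.00591667, n = 113
FV = $800.00 × ((1 + 0.071/12)^113 − 1) / (0.071/12)
FV = $800.00 × 160.162804
FV = $128,130.24

FV = PMT × ((1+r)^n - 1)/r = $128,130.24


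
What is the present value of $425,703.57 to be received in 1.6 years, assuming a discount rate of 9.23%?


Present value formula: PV = FV / (1 + r)^t
PV = $425,703.57 / (1 + 0.0923)^1.6
PV = $425,703.57 / 1.1517205
PV = $369,624.03

PV = FV / (1 + r)^t = $369,624.03


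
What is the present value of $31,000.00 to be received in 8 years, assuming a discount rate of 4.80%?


Present value formula: PV = FV / (1 + r)^t
PV = $31,000.00 / (1 + 0.048)^8
PV = $31,000.00 / 1.4550914
PV = $21,304.50

PV = FV / (1 + r)^t = $21,304.50


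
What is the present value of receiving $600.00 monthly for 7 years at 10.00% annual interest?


Present value of an ordinary annuity: PV = PMT × (1 − (1 + r)^(−n)) / r
Monthly rate r = 0.1/12 ≈ 0.00833333, n = 84
PV = $600.00 × (1 − (1 + 0.1/12)^(−84)) / (0.1/12)
PV = $600.00 × 60.236667
PV = $36,142.00

PV = PMT × (1-(1+r)^(-n))/r = $36,142.00


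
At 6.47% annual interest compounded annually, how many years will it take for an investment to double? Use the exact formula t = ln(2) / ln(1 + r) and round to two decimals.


Doubling condition: (1 + r)^t = 2
Take ln of both sides: t × ln(1 + r) = ln(2)
t = ln(2) / ln(1 + r)
t = 0.693147 / 0.062693
t = 11.06

t = ln(2) / ln(1 + r) = 11.06 years


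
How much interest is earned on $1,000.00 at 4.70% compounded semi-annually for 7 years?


Compound interest earned = final amount − principal.
A = P(1 + r/n)^(nt) = $1,000.00 × (1 + 0.047/2)^(2 × 7) = $1,384.30
Interest = A − P = $1,384.30 − $1,000.00 = $384.30

Interest = A - P = $384.30


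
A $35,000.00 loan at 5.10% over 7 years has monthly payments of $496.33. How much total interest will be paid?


Total paid over the life of the loan = PMT × n.
Total paid = $496.33 × 84 = $41,691.72
Total interest = total paid − principal = $41,691.72 − $35,000.00 = $6,691.72

Total interest = (PMT × n) - PV = $6,691.72


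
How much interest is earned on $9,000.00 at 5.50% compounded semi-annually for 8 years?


Compound interest earned = final amount − principal.
A = P(1 + r/n)^(nt) = $9,000.00 × (1 + 0.055/2)^(2 × 8) = $13,891.58
Interest = A − P = $13,891.58 − $9,000.00 = $4,891.58

Interest = A - P = $4,891.58


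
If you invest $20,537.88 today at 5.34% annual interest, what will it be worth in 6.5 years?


Future value formula: FV = PV × (1 + r)^t
FV = $20,537.88 × (1 + 0.0534)^6.5
FV = $20,537.88 × 1.402350
FV = $28,801.30

FV = PV × (1 + r)^t = $28,801.30


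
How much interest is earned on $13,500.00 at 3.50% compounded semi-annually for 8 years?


Compound interest earned = final amount − principal.
A = P(1 + r/n)^(nt) = $13,500.00 × (1 + 0.035/2)^(2 × 8) = $17,819.05
Interest = A − P = $17,819.05 − $13,500.00 = $4,319.05

Interest = A - P = $4,319.05


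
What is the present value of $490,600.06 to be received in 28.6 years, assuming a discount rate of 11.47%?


Present value formula: PV = FV / (1 + r)^t
PV = $490,600.06 / (1 + 0.1147)^28.6
PV = $490,600.06 / 22.321266
PV = $21,979.04

PV = FV / (1 + r)^t = $21,979.04


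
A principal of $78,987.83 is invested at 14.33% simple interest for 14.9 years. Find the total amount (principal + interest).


Total amount formula: A = P(1 + rt) = P + P·r·t
Interest: I = P × r × t = $78,987.83 × 0.1433 × 14.9 = $168,652.44
A = P + I = $78,987.83 + $168,652.44 = $247,640.27

A = P + I = P(1 + rt) = $247,640.27


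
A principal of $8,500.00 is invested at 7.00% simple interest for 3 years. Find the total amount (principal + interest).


Total amount formula: A = P(1 + rt) = P + P·r·t
Interest: I = P × r × t = $8,500.00 × 0.07 × 3 = $1,785.00
A = P + I = $8,500.00 + $1,785.00 = $10,285.00

A = P + I = P(1 + rt) = $10,285.00


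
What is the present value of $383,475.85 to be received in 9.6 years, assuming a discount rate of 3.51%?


Present value formula: PV = FV / (1 + r)^t
PV = $383,475.85 / (1 + 0.0351)^9.6
PV = $383,475.85 / 1.3926121
PV = $275,364.44

PV = FV / (1 + r)^t = $275,364.44


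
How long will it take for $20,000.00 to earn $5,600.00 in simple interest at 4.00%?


Rearrange the simple interest formula for t:
I = P × r × t  ⇒  t = I / (P × r)
t = $5,600.00 / ($20,000.00 × 0.04)
t = 7

t = I/(P×r) = 7 years


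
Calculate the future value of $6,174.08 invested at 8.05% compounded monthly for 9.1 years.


Compound interest formula: A = P(1 + r/n)^(nt)
A = $6,174.08 × (1 + 0.0805/12)^(12 × 9.1)
Growth factor: (1 + 0.0805/12)^109.2 = 2.075296
A = $6,174.08 × 2.075296
A = $12,813.04

A = P(1 + r/n)^(nt) = $12,813.04


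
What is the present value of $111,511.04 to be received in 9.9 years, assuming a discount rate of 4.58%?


Present value formula: PV = FV / (1 + r)^t
PV = $111,511.04 / (1 + 0.0458)^9.9
PV = $111,511.04 / 1.557907
PV = $71,577.47

PV = FV / (1 + r)^t = $71,577.47


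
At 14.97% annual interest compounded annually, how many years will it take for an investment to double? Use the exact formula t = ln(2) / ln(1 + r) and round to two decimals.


Doubling condition: (1 + r)^t = 2
Take ln of both sides: t × ln(1 + r) = ln(2)
t = ln(2) / ln(1 + r)
t = 0.693147 / 0.139501
t = 4.97

t = ln(2) / ln(1 + r) = 4.97 years


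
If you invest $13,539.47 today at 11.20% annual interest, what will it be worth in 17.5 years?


Future value formula: FV = PV × (1 + r)^t
FV = $13,539.47 × (1 + 0.112)^17.5
FV = $13,539.47 × 6.409642
FV = $86,783.16

FV = PV × (1 + r)^t = $86,783.16


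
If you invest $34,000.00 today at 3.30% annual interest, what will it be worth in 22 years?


Future value formula: FV = PV × (1 + r)^t
FV = $34,000.00 × (1 + 0.033)^22
FV = $34,000.00 × 2.0427117
FV = $69,452.20

FV = PV × (1 + r)^t = $69,452.20


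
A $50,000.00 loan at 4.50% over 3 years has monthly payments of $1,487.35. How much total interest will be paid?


Total paid over the life of the loan = PMT × n.
Total paid = $1,487.35 × 36 = $53,544.60
Total interest = total paid − principal = $53,544.60 − $50,000.00 = $3,544.60

Total interest = (PMT × n) - PV = $3,544.60


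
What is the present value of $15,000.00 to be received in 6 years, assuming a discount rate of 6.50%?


Present value formula: PV = FV / (1 + r)^t
PV = $15,000.00 / (1 + 0.065)^6
PV = $15,000.00 / 1.459142
PV = $10,280.01

PV = FV / (1 + r)^t = $10,280.01


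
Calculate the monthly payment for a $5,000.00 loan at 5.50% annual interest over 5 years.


Loan payment formula: PMT = PV × r / (1 − (1 + r)^(−n))
Monthly rate r = 0.055/12 ≈ 0.00458333, n = 60 months
Denominator: 1 − (1 + 0.055/12)^(−60) = 0.239950
PMT = $5,000.00 × (0.055/12) / 0.239950
PMT = $95.51 per month

PMT = PV × r / (1-(1+r)^(-n)) = $95.51/month


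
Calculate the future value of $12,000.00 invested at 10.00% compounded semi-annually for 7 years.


Compound interest formula: A = P(1 + r/n)^(nt)
A = $12,000.00 × (1 + 0.1/2)^(2 × 7)
Growth factor: (1 + 0.1/2)^14 = 1.979932
A = $12,000.00 × 1.979932
A = $23,759.18

A = P(1 + r/n)^(nt) = $23,759.18


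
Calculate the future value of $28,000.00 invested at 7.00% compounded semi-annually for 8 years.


Compound interest formula: A = P(1 + r/n)^(nt)
A = $28,000.00 × (1 + 0.07/2)^(2 × 8)
Growth factor: (1 + 0.07/2)^16 = 1.733986
A = $28,000.00 × 1.733986
A = $48,551.61

A = P(1 + r/n)^(nt) = $48,551.61


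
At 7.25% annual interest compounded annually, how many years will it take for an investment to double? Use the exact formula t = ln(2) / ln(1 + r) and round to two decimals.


Doubling condition: (1 + r)^t = 2
Take ln of both sides: t × ln(1 + r) = ln(2)
t = ln(2) / ln(1 + r)
t = 0.693147 / 0.069992
t = 9.90

t = ln(2) / ln(1 + r) = 9.90 years


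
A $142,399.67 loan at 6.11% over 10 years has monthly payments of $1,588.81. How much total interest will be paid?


Total paid over the life of the loan = PMT × n.
Total paid = $1,588.81 × 120 = $190,657.20
Total interest = total paid − principal = $190,657.20 − $142,399.67 = $48,257.53

Total interest = (PMT × n) - PV = $48,257.53


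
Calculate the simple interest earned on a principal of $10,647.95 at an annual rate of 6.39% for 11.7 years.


Simple interest formula: I = P × r × t
I = $10,647.95 × 0.0639 × 11.7
I = $7,960.73

I = P × r × t = $7,960.73


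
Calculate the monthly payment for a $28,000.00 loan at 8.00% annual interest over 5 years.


Loan payment formula: PMT = PV × r / (1 − (1 + r)^(−n))
Monthly rate r = 0.08/12 ≈ 0.00666667, n = 60 months
Denominator: 1 − (1 + 0.08/12)^(−60) = 0.328790
PMT = $28,000.00 × (0.08/12) / 0.328790
PMT = $567.74 per month

PMT = PV × r / (1-(1+r)^(-n)) = $567.74/month


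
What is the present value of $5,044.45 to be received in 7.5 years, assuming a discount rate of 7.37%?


Present value formula: PV = FV / (1 + r)^t
PV = $5,044.45 / (1 + 0.0737)^7.5
PV = $5,044.45 / 1.704599
PV = $2,959.32

PV = FV / (1 + r)^t = $2,959.32


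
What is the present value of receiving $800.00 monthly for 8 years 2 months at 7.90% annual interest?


Present value of an ordinary annuity: PV = PMT × (1 − (1 + r)^(−n)) / r
Monthly rate r = 0.079/12 ≈ 0.00658333, n = 98
PV = $800.00 × (1 − (1 + 0.079/12)^(−98)) / (0.079/12)
PV = $800.00 × 72.0477813
PV = $57,638.23

PV = PMT × (1-(1+r)^(-n))/r = $57,638.23


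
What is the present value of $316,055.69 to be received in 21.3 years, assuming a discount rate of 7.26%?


Present value formula: PV = FV / (1 + r)^t
PV = $316,055.69 / (1 + 0.0726)^21.3
PV = $316,055.69 / 4.449641
PV = $71,029.48

PV = FV / (1 + r)^t = $71,029.48


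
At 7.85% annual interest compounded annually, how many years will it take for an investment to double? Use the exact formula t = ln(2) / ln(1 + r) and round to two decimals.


Doubling condition: (1 + r)^t = 2
Take ln of both sides: t × ln(1 + r) = ln(2)
t = ln(2) / ln(1 + r)
t = 0.693147 / 0.075571
t = 9.17

t = ln(2) / ln(1 + r) = 9.17 years


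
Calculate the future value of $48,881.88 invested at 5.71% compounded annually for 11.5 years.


Compound interest formula: A = P(1 + r/n)^(nt)
A = $48,881.88 × (1 + 0.0571/1)^(1 × 11.5)
Growth factor: (1 + 0.0571/1)^11.5 = 1.8938032
A = $48,881.88 × 1.8938032
A = $92,572.66

A = P(1 + r/n)^(nt) = $92,572.66


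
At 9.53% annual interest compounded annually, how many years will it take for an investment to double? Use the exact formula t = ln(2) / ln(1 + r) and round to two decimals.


Doubling condition: (1 + r)^t = 2
Take ln of both sides: t × ln(1 + r) = ln(2)
t = ln(2) / ln(1 + r)
t = 0.693147 / 0.091028
t = 7.61

t = ln(2) / ln(1 + r) = 7.61 years


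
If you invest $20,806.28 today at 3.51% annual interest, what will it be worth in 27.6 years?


Future value formula: FV = PV × (1 + r)^t
FV = $20,806.28 × (1 + 0.0351)^27.6
FV = $20,806.28 × 2.5912643
FV = $53,914.57

FV = PV × (1 + r)^t = $53,914.57


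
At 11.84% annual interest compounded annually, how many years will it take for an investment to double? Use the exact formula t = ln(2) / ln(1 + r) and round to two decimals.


Doubling condition: (1 + r)^t = 2
Take ln of both sides: t × ln(1 + r) = ln(2)
t = ln(2) / ln(1 + r)
t = 0.693147 / 0.111899
t = 6.19

t = ln(2) / ln(1 + r) = 6.19 years


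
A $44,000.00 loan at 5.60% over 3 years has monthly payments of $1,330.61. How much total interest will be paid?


Total paid over the life of the loan = PMT × n.
Total paid = $1,330.61 × 36 = $47,901.96
Total interest = total paid − principal = $47,901.96 − $44,000.00 = $3,901.96

Total interest = (PMT × n) - PV = $3,901.96


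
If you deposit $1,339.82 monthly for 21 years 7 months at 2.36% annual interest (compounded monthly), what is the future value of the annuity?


Future value of an ordinary annuity: FV = PMT × ((1 + r)^n − 1) / r
Monthly rate r = 0.0236/12 ≈ 0.00196667, n = 259
FV = $1,339.82 × ((1 + 0.0236/12)^259 − 1) / (0.0236/12)
FV = $1,339.82 × 337.324355
FV = $451,953.92

FV = PMT × ((1+r)^n - 1)/r = $451,953.92


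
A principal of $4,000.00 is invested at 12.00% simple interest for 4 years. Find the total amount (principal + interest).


Total amount formula: A = P(1 + rt) = P + P·r·t
Interest: I = P × r × t = $4,000.00 × 0.12 × 4 = $1,920.00
A = P + I = $4,000.00 + $1,920.00 = $5,920.00

A = P + I = P(1 + rt) = $5,920.00


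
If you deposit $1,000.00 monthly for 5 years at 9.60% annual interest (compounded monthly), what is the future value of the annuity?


Future value of an ordinary annuity: FV = PMT × ((1 + r)^n − 1) / r
Monthly rate r = 0.096/12 = 0.008, n = 60
FV = $1,000.00 × ((1 + 0.096/12)^60 − 1) / (0.096/12)
FV = $1,000.00 × 76.623867
FV = $76,623.87

FV = PMT × ((1+r)^n - 1)/r = $76,623.87


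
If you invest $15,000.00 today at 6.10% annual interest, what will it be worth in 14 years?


Future value formula: FV = PV × (1 + r)^t
FV = $15,000.00 × (1 + 0.061)^14
FV = $15,000.00 × 2.2909488
FV = $34,364.23

FV = PV × (1 + r)^t = $34,364.23


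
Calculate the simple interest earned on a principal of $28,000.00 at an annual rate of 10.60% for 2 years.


Simple interest formula: I = P × r × t
I = $28,000.00 × 0.106 × 2
I = $5,936.00

I = P × r × t = $5,936.00


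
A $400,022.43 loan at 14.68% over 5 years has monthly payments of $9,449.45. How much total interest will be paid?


Total paid over the life of the loan = PMT × n.
Total paid = $9,449.45 × 60 = $566,967.00
Total interest = total paid − principal = $566,967.00 − $400,022.43 = $166,944.57

Total interest = (PMT × n) - PV = $166,944.57


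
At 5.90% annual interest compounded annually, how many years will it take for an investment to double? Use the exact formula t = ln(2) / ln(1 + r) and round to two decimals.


Doubling condition: (1 + r)^t = 2
Take ln of both sides: t × ln(1 + r) = ln(2)
t = ln(2) / ln(1 + r)
t = 0.693147 / 0.057325
t = 12.09

t = ln(2) / ln(1 + r) = 12.09 years


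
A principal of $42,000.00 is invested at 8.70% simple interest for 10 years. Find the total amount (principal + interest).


Total amount formula: A = P(1 + rt) = P + P·r·t
Interest: I = P × r × t = $42,000.00 × 0.087 × 10 = $36,540.00
A = P + I = $42,000.00 + $36,540.00 = $78,540.00

A = P + I = P(1 + rt) = $78,540.00


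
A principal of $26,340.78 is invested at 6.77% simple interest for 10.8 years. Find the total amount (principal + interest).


Total amount formula: A = P(1 + rt) = P + P·r·t
Interest: I = P × r × t = $26,340.78 × 0.0677 × 10.8 = $19,259.32
A = P + I = $26,340.78 + $19,259.32 = $45,600.10

A = P + I = P(1 + rt) = $45,600.10


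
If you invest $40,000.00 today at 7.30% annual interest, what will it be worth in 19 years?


Future value formula: FV = PV × (1 + r)^t
FV = $40,000.00 × (1 + 0.073)^19
FV = $40,000.00 × 3.8141232
FV = $152,564.93

FV = PV × (1 + r)^t = $152,564.93


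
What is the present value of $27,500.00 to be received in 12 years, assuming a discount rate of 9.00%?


Present value formula: PV = FV / (1 + r)^t
PV = $27,500.00 / (1 + 0.09)^12
PV = $27,500.00 / 2.812665
PV = $9,777.20

PV = FV / (1 + r)^t = $9,777.20


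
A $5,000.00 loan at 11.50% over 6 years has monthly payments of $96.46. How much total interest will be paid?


Total paid over the life of the loan = PMT × n.
Total paid = $96.46 × 72 = $6,945.12
Total interest = total paid − principal = $6,945.12 − $5,000.00 = $1,945.12

Total interest = (PMT × n) - PV = $1,945.12


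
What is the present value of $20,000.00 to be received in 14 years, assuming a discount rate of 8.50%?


Present value formula: PV = FV / (1 + r)^t
PV = $20,000.00 / (1 + 0.085)^14
PV = $20,000.00 / 3.1334036
PV = $6,382.84

PV = FV / (1 + r)^t = $6,382.84


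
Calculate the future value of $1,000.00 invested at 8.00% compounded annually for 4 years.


Compound interest formula: A = P(1 + r/n)^(nt)
A = $1,000.00 × (1 + 0.08/1)^(1 × 4)
Growth factor: (1 + 0.08/1)^4 = 1.360489
A = $1,000.00 × 1.360489
A = $1,360.49

A = P(1 + r/n)^(nt) = $1,360.49


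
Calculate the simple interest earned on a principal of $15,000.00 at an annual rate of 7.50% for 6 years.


Simple interest formula: I = P × r × t
I = $15,000.00 × 0.075 × 6
I = $6,750.00

I = P × r × t = $6,750.00


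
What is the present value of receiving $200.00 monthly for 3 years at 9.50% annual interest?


Present value of an ordinary annuity: PV = PMT × (1 − (1 + r)^(−n)) / r
Monthly rate r = 0.095/12 ≈ 0.00791667, n = 36
PV = $200.00 × (1 − (1 + 0.095/12)^(−36)) / (0.095/12)
PV = $200.00 × 31.217856
PV = $6,243.57

PV = PMT × (1-(1+r)^(-n))/r = $6,243.57


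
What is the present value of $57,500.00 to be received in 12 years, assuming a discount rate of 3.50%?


Present value formula: PV = FV / (1 + r)^t
PV = $57,500.00 / (1 + 0.035)^12
PV = $57,500.00 / 1.5110687
PV = $38,052.54

PV = FV / (1 + r)^t = $38,052.54


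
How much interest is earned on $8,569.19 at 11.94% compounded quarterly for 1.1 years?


Compound interest earned = final amount − principal.
A = P(1 + r/n)^(nt) = $8,569.19 × (1 + 0.1194/4)^(4 × 1.1) = $9,753.16
Interest = A − P = $9,753.16 − $8,569.19 = $1,183.97

Interest = A - P = $1,183.97


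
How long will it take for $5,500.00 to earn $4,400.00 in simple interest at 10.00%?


Rearrange the simple interest formula for t:
I = P × r × t  ⇒  t = I / (P × r)
t = $4,400.00 / ($5,500.00 × 0.1)
t = 8

t = I/(P×r) = 8 years


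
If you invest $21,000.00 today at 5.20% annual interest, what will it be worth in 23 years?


Future value formula: FV = PV × (1 + r)^t
FV = $21,000.00 × (1 + 0.052)^23
FV = $21,000.00 × 3.2089431
FV = $67,387.81

FV = PV × (1 + r)^t = $67,387.81


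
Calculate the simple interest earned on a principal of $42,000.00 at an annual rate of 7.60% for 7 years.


Simple interest formula: I = P × r × t
I = $42,000.00 × 0.076 × 7
I = $22,344.00

I = P × r × t = $22,344.00


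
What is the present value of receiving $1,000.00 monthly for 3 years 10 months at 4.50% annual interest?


Present value of an ordinary annuity: PV = PMT × (1 − (1 + r)^(−n)) / r
Monthly rate r = 0.045/12 = 0.00375, n = 46
PV = $1,000.00 × (1 − (1 + 0.045/12)^(−46)) / (0.045/12)
PV = $1,000.00 × 42.178708
PV = $42,178.71

PV = PMT × (1-(1+r)^(-n))/r = $42,178.71


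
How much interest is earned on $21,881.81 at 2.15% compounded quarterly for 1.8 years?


Compound interest earned = final amount − principal.
A = P(1 + r/n)^(nt) = $21,881.81 × (1 + 0.0215/4)^(4 × 1.8) = $22,742.88
Interest = A − P = $22,742.88 − $21,881.81 = $861.07

Interest = A - P = $861.07


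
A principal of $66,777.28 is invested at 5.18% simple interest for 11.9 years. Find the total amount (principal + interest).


Total amount formula: A = P(1 + rt) = P + P·r·t
Interest: I = P × r × t = $66,777.28 × 0.0518 × 11.9 = $41,162.85
A = P + I = $66,777.28 + $41,162.85 = $107,940.13

A = P + I = P(1 + rt) = $107,940.13


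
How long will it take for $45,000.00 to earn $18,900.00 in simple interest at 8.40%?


Rearrange the simple interest formula for t:
I = P × r × t  ⇒  t = I / (P × r)
t = $18,900.00 / ($45,000.00 × 0.084)
t = 5

t = I/(P×r) = 5 years


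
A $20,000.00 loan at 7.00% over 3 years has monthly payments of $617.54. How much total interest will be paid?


Total paid over the life of the loan = PMT × n.
Total paid = $617.54 × 36 = $22,231.44
Total interest = total paid − principal = $22,231.44 − $20,000.00 = $2,231.44

Total interest = (PMT × n) - PV = $2,231.44


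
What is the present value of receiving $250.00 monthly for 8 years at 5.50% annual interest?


Present value of an ordinary annuity: PV = PMT × (1 − (1 + r)^(−n)) / r
Monthly rate r = 0.055/12 ≈ 0.00458333, n = 96
PV = $250.00 × (1 − (1 + 0.055/12)^(−96)) / (0.055/12)
PV = $250.00 × 77.523453
PV = $19,380.86

PV = PMT × (1-(1+r)^(-n))/r = $19,380.86


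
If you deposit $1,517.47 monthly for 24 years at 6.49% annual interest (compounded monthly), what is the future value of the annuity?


Future value of an ordinary annuity: FV = PMT × ((1 + r)^n − 1) / r
Monthly rate r = 0.0649/12 ≈ 0.00540833, n = 288
FV = $1,517.47 × ((1 + 0.0649/12)^288 − 1) / (0.0649/12)
FV = $1,517.47 × 689.219939
FV = $1,045,870.58

FV = PMT × ((1+r)^n - 1)/r = $1,045,870.58


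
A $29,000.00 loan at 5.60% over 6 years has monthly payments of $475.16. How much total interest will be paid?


Total paid over the life of the loan = PMT × n.
Total paid = $475.16 × 72 = $34,211.52
Total interest = total paid − principal = $34,211.52 − $29,000.00 = $5,211.52

Total interest = (PMT × n) - PV = $5,211.52


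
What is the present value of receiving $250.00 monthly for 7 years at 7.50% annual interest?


Present value of an ordinary annuity: PV = PMT × (1 − (1 + r)^(−n)) / r
Monthly rate r = 0.075/12 = 0.00625, n = 84
PV = $250.00 × (1 − (1 + 0.075/12)^(−84)) / (0.075/12)
PV = $250.00 × 65.196376
PV = $16,299.09

PV = PMT × (1-(1+r)^(-n))/r = $16,299.09


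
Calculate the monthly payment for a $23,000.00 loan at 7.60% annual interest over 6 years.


Loan payment formula: PMT = PV × r / (1 − (1 + r)^(−n))
Monthly rate r = 0.076/12 ≈ 0.00633333, n = 72 months
Denominator: 1 − (1 + 0.076/12)^(−72) = 0.365274
PMT = $23,000.00 × (0.076/12) / 0.365274
PMT = $398.79 per month

PMT = PV × r / (1-(1+r)^(-n)) = $398.79/month


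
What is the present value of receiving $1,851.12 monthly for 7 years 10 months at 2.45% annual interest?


Present value of an ordinary annuity: PV = PMT × (1 − (1 + r)^(−n)) / r
Monthly rate r = 0.0245/12 ≈ 0.00204167, n = 94
PV = $1,851.12 × (1 − (1 + 0.0245/12)^(−94)) / (0.0245/12)
PV = $1,851.12 × 85.451194
PV = $158,180.41

PV = PMT × (1-(1+r)^(-n))/r = $158,180.41


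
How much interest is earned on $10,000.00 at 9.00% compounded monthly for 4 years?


Compound interest earned = final amount − principal.
A = P(1 + r/n)^(nt) = $10,000.00 × (1 + 0.09/12)^(12 × 4) = $14,314.05
Interest = A − P = $14,314.05 − $10,000.00 = $4,314.05

Interest = A - P = $4,314.05


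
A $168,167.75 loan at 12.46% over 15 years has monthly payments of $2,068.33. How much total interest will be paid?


Total paid over the life of the loan = PMT × n.
Total paid = $2,068.33 × 180 = $372,299.40
Total interest = total paid − principal = $372,299.40 − $168,167.75 = $204,131.65

Total interest = (PMT × n) - PV = $204,131.65


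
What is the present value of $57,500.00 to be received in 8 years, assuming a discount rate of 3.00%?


Present value formula: PV = FV / (1 + r)^t
PV = $57,500.00 / (1 + 0.03)^8
PV = $57,500.00 / 1.266770
PV = $45,391.03

PV = FV / (1 + r)^t = $45,391.03


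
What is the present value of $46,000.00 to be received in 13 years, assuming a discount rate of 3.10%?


Present value formula: PV = FV / (1 + r)^t
PV = $46,000.00 / (1 + 0.031)^13
PV = $46,000.00 / 1.487177
PV = $30,931.09

PV = FV / (1 + r)^t = $30,931.09


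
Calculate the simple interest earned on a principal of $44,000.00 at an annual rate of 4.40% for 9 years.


Simple interest formula: I = P × r × t
I = $44,000.00 × 0.044 × 9
I = $17,424.00

I = P × r × t = $17,424.00


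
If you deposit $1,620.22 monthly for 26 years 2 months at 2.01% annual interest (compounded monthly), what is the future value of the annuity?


Future value of an ordinary annuity: FV = PMT × ((1 + r)^n − 1) / r
Monthly rate r = 0.0201/12 = 0.001675, n = 314
FV = $1,620.22 × ((1 + 0.0201/12)^314 − 1) / (0.0201/12)
FV = $1,620.22 × 412.729084
FV = $668,711.92

FV = PMT × ((1+r)^n - 1)/r = $668,711.92


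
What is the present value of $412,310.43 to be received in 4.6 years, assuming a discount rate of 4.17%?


Present value formula: PV = FV / (1 + r)^t
PV = $412,310.43 / (1 + 0.0417)^4.6
PV = $412,310.43 / 1.20674708
PV = $341,670.96

PV = FV / (1 + r)^t = $341,670.96


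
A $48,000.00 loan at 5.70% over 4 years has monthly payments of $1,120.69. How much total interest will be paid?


Total paid over the life of the loan = PMT × n.
Total paid = $1,120.69 × 48 = $53,793.12
Total interest = total paid − principal = $53,793.12 − $48,000.00 = $5,793.12

Total interest = (PMT × n) - PV = $5,793.12


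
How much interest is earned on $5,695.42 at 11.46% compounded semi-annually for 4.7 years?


Compound interest earned = final amount − principal.
A = P(1 + r/n)^(nt) = $5,695.42 × (1 + 0.1146/2)^(2 × 4.7) = $9,615.88
Interest = A − P = $9,615.88 − $5,695.42 = $3,920.46

Interest = A - P = $3,920.46


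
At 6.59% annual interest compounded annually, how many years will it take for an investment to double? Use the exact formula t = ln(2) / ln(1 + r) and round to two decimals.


Doubling condition: (1 + r)^t = 2
Take ln of both sides: t × ln(1 + r) = ln(2)
t = ln(2) / ln(1 + r)
t = 0.693147 / 0.063820
t = 10.86

t = ln(2) / ln(1 + r) = 10.86 years


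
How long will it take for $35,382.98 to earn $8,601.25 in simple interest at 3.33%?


Rearrange the simple interest formula for t:
I = P × r × t  ⇒  t = I / (P × r)
t = $8,601.25 / ($35,382.98 × 0.0333)
t = 7.3

t = I/(P×r) = 7.3 years


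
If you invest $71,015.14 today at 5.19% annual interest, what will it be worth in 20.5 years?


Future value formula: FV = PV × (1 + r)^t
FV = $71,015.14 × (1 + 0.0519)^20.5
FV = $71,015.14 × 2.8214758
FV = $200,367.50

FV = PV × (1 + r)^t = $200,367.50


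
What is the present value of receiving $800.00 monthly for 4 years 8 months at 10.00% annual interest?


Present value of an ordinary annuity: PV = PMT × (1 − (1 + r)^(−n)) / r
Monthly rate r = 0.1/12 ≈ 0.00833333, n = 56
PV = $800.00 × (1 − (1 + 0.1/12)^(−56)) / (0.1/12)
PV = $800.00 × 44.603656
PV = $35,682.92

PV = PMT × (1-(1+r)^(-n))/r = $35,682.92


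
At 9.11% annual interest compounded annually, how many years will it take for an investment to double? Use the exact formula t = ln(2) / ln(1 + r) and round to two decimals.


Doubling condition: (1 + r)^t = 2
Take ln of both sides: t × ln(1 + r) = ln(2)
t = ln(2) / ln(1 + r)
t = 0.693147 / 0.087186
t = 7.95

t = ln(2) / ln(1 + r) = 7.95 years


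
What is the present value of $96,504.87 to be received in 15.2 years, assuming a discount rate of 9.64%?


Present value formula: PV = FV / (1 + r)^t
PV = $96,504.87 / (1 + 0.0964)^15.2
PV = $96,504.87 / 4.050692
PV = $23,824.29

PV = FV / (1 + r)^t = $23,824.29


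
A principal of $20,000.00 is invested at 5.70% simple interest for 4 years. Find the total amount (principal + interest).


Total amount formula: A = P(1 + rt) = P + P·r·t
Interest: I = P × r × t = $20,000.00 × 0.057 × 4 = $4,560.00
A = P + I = $20,000.00 + $4,560.00 = $24,560.00

A = P + I = P(1 + rt) = $24,560.00


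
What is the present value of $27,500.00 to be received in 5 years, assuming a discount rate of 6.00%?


Present value formula: PV = FV / (1 + r)^t
PV = $27,500.00 / (1 + 0.06)^5
PV = $27,500.00 / 1.3382256
PV = $20,549.60

PV = FV / (1 + r)^t = $20,549.60


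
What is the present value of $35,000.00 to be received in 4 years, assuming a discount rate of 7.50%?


Present value formula: PV = FV / (1 + r)^t
PV = $35,000.00 / (1 + 0.075)^4
PV = $35,000.00 / 1.335469
PV = $26,208.02

PV = FV / (1 + r)^t = $26,208.02


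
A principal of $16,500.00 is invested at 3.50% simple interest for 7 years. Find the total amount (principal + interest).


Total amount formula: A = P(1 + rt) = P + P·r·t
Interest: I = P × r × t = $16,500.00 × 0.035 × 7 = $4,042.50
A = P + I = $16,500.00 + $4,042.50 = $20,542.50

A = P + I = P(1 + rt) = $20,542.50


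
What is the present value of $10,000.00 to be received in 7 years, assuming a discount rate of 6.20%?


Present value formula: PV = FV / (1 + r)^t
PV = $10,000.00 / (1 + 0.062)^7
PV = $10,000.00 / 1.523602
PV = $6,563.39

PV = FV / (1 + r)^t = $6,563.39


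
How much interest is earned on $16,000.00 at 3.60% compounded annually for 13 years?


Compound interest earned = final amount − principal.
A = P(1 + r/n)^(nt) = $16,000.00 × (1 + 0.036/1)^(1 × 13) = $25,339.43
Interest = A − P = $25,339.43 − $16,000.00 = $9,339.43

Interest = A - P = $9,339.43


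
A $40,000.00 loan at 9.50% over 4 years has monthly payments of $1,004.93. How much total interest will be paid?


Total paid over the life of the loan = PMT × n.
Total paid = $1,004.93 × 48 = $48,236.64
Total interest = total paid − principal = $48,236.64 − $40,000.00 = $8,236.64

Total interest = (PMT × n) - PV = $8,236.64


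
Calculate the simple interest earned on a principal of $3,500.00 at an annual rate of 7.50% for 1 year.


Simple interest formula: I = P × r × t
I = $3,500.00 × 0.075 × 1
I = $262.50

I = P × r × t = $262.50


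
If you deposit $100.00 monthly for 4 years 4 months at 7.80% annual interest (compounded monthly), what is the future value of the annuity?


Future value of an ordinary annuity: FV = PMT × ((1 + r)^n − 1) / r
Monthly rate r = 0.078/12 = 0.0065, n = 52
FV = $100.00 × ((1 + 0.078/12)^52 − 1) / (0.078/12)
FV = $100.00 × 61.631959
FV = $6,163.20

FV = PMT × ((1+r)^n - 1)/r = $6,163.20


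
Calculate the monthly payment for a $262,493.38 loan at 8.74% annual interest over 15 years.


Loan payment formula: PMT = PV × r / (1 − (1 + r)^(−n))
Monthly rate r = 0.0874/12 ≈ 0.00728333, n = 180 months
Denominator: 1 − (1 + 0.0874/12)^(−180) = 0.729166
PMT = $262,493.38 × (0.0874/12) / 0.729166
PMT = $2,621.94 per month

PMT = PV × r / (1-(1+r)^(-n)) = $2,621.94/month


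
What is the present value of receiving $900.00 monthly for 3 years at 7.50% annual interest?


Present value of an ordinary annuity: PV = PMT × (1 − (1 + r)^(−n)) / r
Monthly rate r = 0.075/12 = 0.00625, n = 36
PV = $900.00 × (1 − (1 + 0.075/12)^(−36)) / (0.075/12)
PV = $900.00 × 32.147913
PV = $28,933.12

PV = PMT × (1-(1+r)^(-n))/r = $28,933.12


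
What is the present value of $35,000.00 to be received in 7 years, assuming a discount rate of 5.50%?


Present value formula: PV = FV / (1 + r)^t
PV = $35,000.00 / (1 + 0.055)^7
PV = $35,000.00 / 1.454679
PV = $24,060.29

PV = FV / (1 + r)^t = $24,060.29


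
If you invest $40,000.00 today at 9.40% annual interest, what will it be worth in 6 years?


Future value formula: FV = PV × (1 + r)^t
FV = $40,000.00 × (1 + 0.094)^6
FV = $40,000.00 × 1.7143675
FV = $68,574.70

FV = PV × (1 + r)^t = $68,574.70


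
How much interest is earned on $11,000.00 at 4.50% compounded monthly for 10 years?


Compound interest earned = final amount − principal.
A = P(1 + r/n)^(nt) = $11,000.00 × (1 + 0.045/12)^(12 × 10) = $17,236.92
Interest = A − P = $17,236.92 − $11,000.00 = $6,236.92

Interest = A - P = $6,236.92


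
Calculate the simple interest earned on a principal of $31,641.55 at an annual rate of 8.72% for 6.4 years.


Simple interest formula: I = P × r × t
I = $31,641.55 × 0.0872 × 6.4
I = $17,658.52

I = P × r × t = $17,658.52


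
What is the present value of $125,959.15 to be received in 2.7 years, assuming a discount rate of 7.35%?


Present value formula: PV = FV / (1 + r)^t
PV = $125,959.15 / (1 + 0.0735)^2.7
PV = $125,959.15 / 1.2110596
PV = $104,007.39

PV = FV / (1 + r)^t = $104,007.39


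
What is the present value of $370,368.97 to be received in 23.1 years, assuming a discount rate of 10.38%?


Present value formula: PV = FV / (1 + r)^t
PV = $370,368.97 / (1 + 0.1038)^23.1
PV = $370,368.97 / 9.78966888
PV = $37,832.64

PV = FV / (1 + r)^t = $37,832.64


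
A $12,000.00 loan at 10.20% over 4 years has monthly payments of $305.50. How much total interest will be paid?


Total paid over the life of the loan = PMT × n.
Total paid = $305.50 × 48 = $14,664.00
Total interest = total paid − principal = $14,664.00 − $12,000.00 = $2,664.00

Total interest = (PMT × n) - PV = $2,664.00


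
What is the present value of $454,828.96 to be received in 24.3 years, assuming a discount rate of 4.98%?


Present value formula: PV = FV / (1 + r)^t
PV = $454,828.96 / (1 + 0.0498)^24.3
PV = $454,828.96 / 3.257539
PV = $139,623.49

PV = FV / (1 + r)^t = $139,623.49


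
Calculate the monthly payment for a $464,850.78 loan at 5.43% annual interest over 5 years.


Loan payment formula: PMT = PV × r / (1 − (1 + r)^(−n))
Monthly rate r = 0.0543/12 = 0.004525, n = 60 months
Denominator: 1 − (1 + 0.0543/12)^(−60) = 0.2372978
PMT = $464,850.78 × (0.0543/12) / 0.2372978
PMT = $8,864.18 per month

PMT = PV × r / (1-(1+r)^(-n)) = $8,864.18/month


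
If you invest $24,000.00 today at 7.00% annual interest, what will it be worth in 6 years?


Future value formula: FV = PV × (1 + r)^t
FV = $24,000.00 × (1 + 0.07)^6
FV = $24,000.00 × 1.5007304
FV = $36,017.53

FV = PV × (1 + r)^t = $36,017.53


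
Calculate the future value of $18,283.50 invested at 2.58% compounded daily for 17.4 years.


Compound interest formula: A = P(1 + r/n)^(nt)
A = $18,283.50 × (1 + 0.0258/365)^(365 × 17.4)
Growth factor: (1 + 0.0258/365)^6351 = 1.5665945
A = $18,283.50 × 1.5665945
A = $28,642.83

A = P(1 + r/n)^(nt) = $28,642.83


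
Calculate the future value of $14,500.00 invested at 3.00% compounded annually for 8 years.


Compound interest formula: A = P(1 + r/n)^(nt)
A = $14,500.00 × (1 + 0.03/1)^(1 × 8)
Growth factor: (1 + 0.03/1)^8 = 1.2667701
A = $14,500.00 × 1.2667701
A = $18,368.17

A = P(1 + r/n)^(nt) = $18,368.17


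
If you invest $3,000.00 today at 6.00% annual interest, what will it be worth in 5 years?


Future value formula: FV = PV × (1 + r)^t
FV = $3,000.00 × (1 + 0.06)^5
FV = $3,000.00 × 1.338226
FV = $4,014.68

FV = PV × (1 + r)^t = $4,014.68


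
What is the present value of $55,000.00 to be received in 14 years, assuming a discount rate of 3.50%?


Present value formula: PV = FV / (1 + r)^t
PV = $55,000.00 / (1 + 0.035)^14
PV = $55,000.00 / 1.6186945
PV = $33,978.00

PV = FV / (1 + r)^t = $33,978.00


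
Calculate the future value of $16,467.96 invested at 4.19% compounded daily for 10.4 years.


Compound interest formula: A = P(1 + r/n)^(nt)
A = $16,467.96 × (1 + 0.0419/365)^(365 × 10.4)
Growth factor: (1 + 0.0419/365)^3796 = 1.546099
A = $16,467.96 × 1.546099
A = $25,461.10

A = P(1 + r/n)^(nt) = $25,461.10


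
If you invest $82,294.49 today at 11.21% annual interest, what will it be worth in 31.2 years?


Future value formula: FV = PV × (1 + r)^t
FV = $82,294.49 × (1 + 0.1121)^31.2
FV = $82,294.49 × 27.522497
FV = $2,264,949.85

FV = PV × (1 + r)^t = $2,264,949.85


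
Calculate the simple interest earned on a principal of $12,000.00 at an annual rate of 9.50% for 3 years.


Simple interest formula: I = P × r × t
I = $12,000.00 × 0.095 × 3
I = $3,420.00

I = P × r × t = $3,420.00


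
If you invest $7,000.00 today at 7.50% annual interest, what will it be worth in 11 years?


Future value formula: FV = PV × (1 + r)^t
FV = $7,000.00 × (1 + 0.075)^11
FV = $7,000.00 × 2.215609
FV = $15,509.26

FV = PV × (1 + r)^t = $15,509.26


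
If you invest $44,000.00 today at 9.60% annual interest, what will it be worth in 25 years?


Future value formula: FV = PV × (1 + r)^t
FV = $44,000.00 × (1 + 0.096)^25
FV = $44,000.00 × 9.8915387
FV = $435,227.70

FV = PV × (1 + r)^t = $435,227.70


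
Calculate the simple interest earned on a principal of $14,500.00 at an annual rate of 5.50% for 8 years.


Simple interest formula: I = P × r × t
I = $14,500.00 × 0.055 × 8
I = $6,380.00

I = P × r × t = $6,380.00


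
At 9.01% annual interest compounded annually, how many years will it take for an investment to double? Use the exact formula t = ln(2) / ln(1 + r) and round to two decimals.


Doubling condition: (1 + r)^t = 2
Take ln of both sides: t × ln(1 + r) = ln(2)
t = ln(2) / ln(1 + r)
t = 0.693147 / 0.086269
t = 8.03

t = ln(2) / ln(1 + r) = 8.03 years


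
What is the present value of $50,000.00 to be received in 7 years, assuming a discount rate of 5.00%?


Present value formula: PV = FV / (1 + r)^t
PV = $50,000.00 / (1 + 0.05)^7
PV = $50,000.00 / 1.4071004
PV = $35,534.07

PV = FV / (1 + r)^t = $35,534.07


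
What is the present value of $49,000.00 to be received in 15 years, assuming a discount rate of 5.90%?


Present value formula: PV = FV / (1 + r)^t
PV = $49,000.00 / (1 + 0.059)^15
PV = $49,000.00 / 2.362868
PV = $20,737.51

PV = FV / (1 + r)^t = $20,737.51
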